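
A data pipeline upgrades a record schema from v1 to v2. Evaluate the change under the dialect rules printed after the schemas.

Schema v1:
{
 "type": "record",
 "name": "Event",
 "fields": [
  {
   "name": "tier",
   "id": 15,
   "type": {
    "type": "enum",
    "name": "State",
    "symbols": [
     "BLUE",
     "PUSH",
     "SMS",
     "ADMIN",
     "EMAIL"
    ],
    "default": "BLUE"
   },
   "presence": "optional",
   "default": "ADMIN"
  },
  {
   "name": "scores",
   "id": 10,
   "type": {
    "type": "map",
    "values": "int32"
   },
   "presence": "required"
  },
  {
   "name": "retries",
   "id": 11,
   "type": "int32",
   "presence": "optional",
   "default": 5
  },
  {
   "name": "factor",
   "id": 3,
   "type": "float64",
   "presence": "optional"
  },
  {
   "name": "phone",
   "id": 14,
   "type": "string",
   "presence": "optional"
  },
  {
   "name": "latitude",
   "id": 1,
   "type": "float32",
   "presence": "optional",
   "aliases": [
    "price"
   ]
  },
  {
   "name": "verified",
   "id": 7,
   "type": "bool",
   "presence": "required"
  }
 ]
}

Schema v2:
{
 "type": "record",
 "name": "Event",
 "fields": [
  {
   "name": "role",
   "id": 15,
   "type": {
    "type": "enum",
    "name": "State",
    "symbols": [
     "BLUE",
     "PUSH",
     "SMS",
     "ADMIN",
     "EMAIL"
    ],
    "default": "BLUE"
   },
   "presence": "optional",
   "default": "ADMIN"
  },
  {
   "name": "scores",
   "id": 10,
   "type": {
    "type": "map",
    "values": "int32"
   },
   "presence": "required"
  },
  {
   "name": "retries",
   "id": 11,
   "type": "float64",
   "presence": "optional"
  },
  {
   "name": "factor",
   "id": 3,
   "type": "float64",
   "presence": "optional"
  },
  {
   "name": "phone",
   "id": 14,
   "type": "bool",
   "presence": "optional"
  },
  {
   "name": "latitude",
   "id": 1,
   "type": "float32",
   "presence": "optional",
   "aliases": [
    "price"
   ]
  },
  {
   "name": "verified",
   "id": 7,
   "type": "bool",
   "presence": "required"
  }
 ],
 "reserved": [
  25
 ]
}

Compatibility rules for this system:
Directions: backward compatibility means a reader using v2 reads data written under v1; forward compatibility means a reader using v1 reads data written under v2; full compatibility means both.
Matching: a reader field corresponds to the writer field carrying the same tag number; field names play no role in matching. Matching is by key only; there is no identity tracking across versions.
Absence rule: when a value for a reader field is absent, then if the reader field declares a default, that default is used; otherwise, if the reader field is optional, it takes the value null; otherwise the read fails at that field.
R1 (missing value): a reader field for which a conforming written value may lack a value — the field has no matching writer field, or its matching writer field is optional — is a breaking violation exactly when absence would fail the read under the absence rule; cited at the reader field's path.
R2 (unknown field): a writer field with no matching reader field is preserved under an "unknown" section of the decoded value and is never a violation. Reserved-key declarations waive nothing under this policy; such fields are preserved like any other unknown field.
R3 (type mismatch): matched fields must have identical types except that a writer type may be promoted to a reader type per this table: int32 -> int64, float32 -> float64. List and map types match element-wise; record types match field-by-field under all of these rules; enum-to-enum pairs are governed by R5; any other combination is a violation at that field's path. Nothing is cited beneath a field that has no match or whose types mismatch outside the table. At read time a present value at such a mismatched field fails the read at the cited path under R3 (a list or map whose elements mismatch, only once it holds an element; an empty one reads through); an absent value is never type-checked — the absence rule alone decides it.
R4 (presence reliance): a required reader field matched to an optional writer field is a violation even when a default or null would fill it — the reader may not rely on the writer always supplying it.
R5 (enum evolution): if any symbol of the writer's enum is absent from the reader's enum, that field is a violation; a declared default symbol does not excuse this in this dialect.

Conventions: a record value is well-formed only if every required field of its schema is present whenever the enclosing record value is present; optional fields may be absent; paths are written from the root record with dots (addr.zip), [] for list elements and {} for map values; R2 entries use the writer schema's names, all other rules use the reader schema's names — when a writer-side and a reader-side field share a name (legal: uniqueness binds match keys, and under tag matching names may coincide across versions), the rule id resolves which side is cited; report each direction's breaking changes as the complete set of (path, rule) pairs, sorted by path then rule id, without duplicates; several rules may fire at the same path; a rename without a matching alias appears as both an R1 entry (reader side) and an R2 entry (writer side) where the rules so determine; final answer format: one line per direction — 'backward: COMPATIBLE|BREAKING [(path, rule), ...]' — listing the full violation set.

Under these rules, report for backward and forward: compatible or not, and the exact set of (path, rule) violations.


the writer's type comes first in each Event pair
backward analysis of Event with v2 as reader and v1 as writer:
  role: State -> State, writer optional; from tier
  scores: map<string, int32> -> map<string, int32>, writer required; from scores
  retries: int32 -> float64, writer optional; from retries
  factor: float64 -> float64, writer optional; from factor
  phone: string -> bool, writer optional; from phone
  latitude: float32 -> float32, writer optional; from latitude
  verified: bool -> bool, writer required; from verified
  violation R3 at phone
  violation R3 at retries
  => 2 violation(s): backward is BREAKING for Event
forward analysis of Event with v1 as reader and v2 as writer:
  tier: State -> State, writer optional; from role
  scores: map<string, int32> -> map<string, int32>, writer required; from scores
  retries: float64 -> int32, writer optional; from retries
  factor: float64 -> float64, writer optional; from factor
  phone: bool -> string, writer optional; from phone
  latitude: float32 -> float32, writer optional; from latitude
  verified: bool -> bool, writer required; from verified
  violation R3 at phone
  violation R3 at retries
  => 2 violation(s): forward is BREAKING for Event

backward: BREAKING [(phone, R3), (retries, R3)]; forward: BREAKING [(phone, R3), (retries, R3)]


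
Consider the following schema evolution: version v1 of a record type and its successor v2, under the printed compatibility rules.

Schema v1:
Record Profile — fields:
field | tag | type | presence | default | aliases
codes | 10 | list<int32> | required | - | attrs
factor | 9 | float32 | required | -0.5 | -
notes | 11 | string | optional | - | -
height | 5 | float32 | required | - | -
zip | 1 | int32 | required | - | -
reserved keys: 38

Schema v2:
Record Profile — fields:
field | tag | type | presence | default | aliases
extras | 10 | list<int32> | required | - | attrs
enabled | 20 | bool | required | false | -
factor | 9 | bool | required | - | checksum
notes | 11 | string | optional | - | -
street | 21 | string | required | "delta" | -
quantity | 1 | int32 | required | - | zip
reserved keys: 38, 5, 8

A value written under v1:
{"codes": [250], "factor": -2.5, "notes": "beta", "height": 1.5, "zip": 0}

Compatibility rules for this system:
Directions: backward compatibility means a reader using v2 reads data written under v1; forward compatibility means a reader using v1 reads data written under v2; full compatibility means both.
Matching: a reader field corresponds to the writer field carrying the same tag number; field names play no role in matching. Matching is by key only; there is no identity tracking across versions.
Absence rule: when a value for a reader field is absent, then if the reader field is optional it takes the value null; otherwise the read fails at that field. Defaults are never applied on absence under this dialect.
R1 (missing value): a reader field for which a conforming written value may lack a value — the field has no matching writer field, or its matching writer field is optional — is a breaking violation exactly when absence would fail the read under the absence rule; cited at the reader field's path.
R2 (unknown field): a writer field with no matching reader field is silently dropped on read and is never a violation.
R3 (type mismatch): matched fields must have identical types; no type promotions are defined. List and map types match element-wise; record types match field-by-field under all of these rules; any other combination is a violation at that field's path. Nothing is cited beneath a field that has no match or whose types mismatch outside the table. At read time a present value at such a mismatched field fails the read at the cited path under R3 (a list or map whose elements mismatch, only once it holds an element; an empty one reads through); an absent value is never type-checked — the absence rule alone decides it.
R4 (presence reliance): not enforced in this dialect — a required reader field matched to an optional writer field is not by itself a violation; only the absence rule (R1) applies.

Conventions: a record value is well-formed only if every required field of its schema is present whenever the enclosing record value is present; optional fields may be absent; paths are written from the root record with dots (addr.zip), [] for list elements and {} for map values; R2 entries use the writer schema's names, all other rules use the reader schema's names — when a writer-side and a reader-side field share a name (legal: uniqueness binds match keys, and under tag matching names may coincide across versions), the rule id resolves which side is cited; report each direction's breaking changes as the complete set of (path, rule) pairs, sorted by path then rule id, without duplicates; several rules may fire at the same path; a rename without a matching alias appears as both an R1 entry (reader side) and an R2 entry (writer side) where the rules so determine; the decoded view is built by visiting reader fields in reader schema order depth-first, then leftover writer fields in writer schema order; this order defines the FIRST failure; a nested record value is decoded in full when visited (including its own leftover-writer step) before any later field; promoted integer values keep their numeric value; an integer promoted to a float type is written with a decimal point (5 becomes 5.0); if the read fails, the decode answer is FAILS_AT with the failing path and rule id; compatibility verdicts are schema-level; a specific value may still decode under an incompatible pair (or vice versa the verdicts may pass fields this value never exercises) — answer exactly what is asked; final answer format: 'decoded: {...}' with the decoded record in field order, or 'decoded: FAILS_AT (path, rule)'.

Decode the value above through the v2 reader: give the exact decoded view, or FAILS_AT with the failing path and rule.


decoded: FAILS_AT (enabled, R1)

arrows below run writer -> reader for Profile
migrating the Profile value to v2:
  extras := [250] (from writer codes)
  read fails at enabled under R1 (no fill)
  => FAILS_AT (enabled, R1)
diffs on Profile not affecting the asked answer:
  added field street to record Profile: required string, tag 21, default "delta" (in v2 it sits immediately before quantity) -> affects the rule determinations only; this particular Profile value decodes identically
  field factor in record Profile: type float32 changed to bool (its default is dropped) -> affects the rule determinations only; this particular Profile value decodes identically
  removed field height from record Profile (its key 5 joins the reserved list) -> affects the rule determinations only; this particular Profile value decodes identically
  renamed field zip to quantity in record Profile (alias zip declared on the renamed field) -> fires no rule on Profile under this dialect and leaves the result unchanged
  renamed field codes to extras in record Profile -> fires no rule on Profile under this dialect and leaves the result unchanged


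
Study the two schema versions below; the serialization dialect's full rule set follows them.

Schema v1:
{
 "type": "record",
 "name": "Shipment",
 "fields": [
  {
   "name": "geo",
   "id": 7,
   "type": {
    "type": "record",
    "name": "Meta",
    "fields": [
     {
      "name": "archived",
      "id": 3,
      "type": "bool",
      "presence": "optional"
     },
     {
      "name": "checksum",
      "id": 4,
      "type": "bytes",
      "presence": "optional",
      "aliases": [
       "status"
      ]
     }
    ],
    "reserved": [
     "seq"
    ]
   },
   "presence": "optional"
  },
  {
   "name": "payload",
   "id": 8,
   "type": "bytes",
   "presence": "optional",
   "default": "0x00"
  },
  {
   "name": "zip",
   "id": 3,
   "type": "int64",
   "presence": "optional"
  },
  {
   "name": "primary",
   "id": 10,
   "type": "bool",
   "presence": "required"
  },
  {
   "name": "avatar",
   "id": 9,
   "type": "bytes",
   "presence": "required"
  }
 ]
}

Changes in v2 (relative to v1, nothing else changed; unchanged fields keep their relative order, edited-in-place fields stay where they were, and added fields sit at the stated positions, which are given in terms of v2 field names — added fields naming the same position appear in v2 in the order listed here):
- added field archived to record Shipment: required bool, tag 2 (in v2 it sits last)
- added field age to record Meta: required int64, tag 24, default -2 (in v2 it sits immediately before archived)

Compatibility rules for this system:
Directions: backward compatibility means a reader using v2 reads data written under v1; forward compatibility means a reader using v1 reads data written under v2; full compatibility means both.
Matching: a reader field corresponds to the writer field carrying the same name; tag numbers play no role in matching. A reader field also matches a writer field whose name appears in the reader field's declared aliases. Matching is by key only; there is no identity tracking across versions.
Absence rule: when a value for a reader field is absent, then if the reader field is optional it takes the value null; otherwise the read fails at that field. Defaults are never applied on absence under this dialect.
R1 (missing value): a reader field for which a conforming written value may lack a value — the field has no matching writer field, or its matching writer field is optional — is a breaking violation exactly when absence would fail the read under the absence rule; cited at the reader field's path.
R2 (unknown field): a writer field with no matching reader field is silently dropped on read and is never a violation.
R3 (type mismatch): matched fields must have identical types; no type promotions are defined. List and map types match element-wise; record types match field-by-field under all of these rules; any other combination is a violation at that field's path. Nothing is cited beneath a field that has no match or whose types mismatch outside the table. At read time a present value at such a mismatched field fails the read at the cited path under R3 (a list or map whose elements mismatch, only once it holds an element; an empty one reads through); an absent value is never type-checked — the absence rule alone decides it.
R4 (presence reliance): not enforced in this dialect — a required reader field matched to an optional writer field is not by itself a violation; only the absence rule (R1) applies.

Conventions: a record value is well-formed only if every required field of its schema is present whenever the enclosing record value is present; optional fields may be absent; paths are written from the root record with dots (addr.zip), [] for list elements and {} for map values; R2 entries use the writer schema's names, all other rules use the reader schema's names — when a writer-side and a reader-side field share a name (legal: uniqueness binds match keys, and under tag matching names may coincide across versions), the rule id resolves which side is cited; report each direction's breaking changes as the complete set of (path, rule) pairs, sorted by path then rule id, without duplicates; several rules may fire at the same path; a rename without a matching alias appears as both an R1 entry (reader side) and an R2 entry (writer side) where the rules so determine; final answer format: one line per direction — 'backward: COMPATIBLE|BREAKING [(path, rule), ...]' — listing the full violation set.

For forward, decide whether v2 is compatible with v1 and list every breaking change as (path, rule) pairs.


forward: COMPATIBLE []

each type pair in Shipment: writer, then reader
forward on Shipment — v1 reading data written by v2:
  writer optional, Meta -> Meta: reader geo maps from writer geo
  writer optional, bytes -> bytes: reader payload maps from writer payload
  writer optional, int64 -> int64: reader zip maps from writer zip
  writer required, bool -> bool: reader primary maps from writer primary
  writer required, bytes -> bytes: reader avatar maps from writer avatar
  leftover writer field: archived
  writer optional, bool -> bool: reader geo.archived maps from writer geo.archived
  writer optional, bytes -> bytes: reader geo.checksum maps from writer geo.checksum
  leftover writer field: geo.age
  => forward verdict for Shipment: COMPATIBLE, no violations
diffs on Shipment not affecting the asked answer:
  added field archived to record Shipment: required bool, tag 2 (in v2 it sits last) -> its effect on Shipment is confined to the backward direction, not asked
  added field age to record Meta: required int64, tag 24, default -2 (in v2 it sits immediately before archived) -> its effect on Shipment is confined to the backward direction, not asked


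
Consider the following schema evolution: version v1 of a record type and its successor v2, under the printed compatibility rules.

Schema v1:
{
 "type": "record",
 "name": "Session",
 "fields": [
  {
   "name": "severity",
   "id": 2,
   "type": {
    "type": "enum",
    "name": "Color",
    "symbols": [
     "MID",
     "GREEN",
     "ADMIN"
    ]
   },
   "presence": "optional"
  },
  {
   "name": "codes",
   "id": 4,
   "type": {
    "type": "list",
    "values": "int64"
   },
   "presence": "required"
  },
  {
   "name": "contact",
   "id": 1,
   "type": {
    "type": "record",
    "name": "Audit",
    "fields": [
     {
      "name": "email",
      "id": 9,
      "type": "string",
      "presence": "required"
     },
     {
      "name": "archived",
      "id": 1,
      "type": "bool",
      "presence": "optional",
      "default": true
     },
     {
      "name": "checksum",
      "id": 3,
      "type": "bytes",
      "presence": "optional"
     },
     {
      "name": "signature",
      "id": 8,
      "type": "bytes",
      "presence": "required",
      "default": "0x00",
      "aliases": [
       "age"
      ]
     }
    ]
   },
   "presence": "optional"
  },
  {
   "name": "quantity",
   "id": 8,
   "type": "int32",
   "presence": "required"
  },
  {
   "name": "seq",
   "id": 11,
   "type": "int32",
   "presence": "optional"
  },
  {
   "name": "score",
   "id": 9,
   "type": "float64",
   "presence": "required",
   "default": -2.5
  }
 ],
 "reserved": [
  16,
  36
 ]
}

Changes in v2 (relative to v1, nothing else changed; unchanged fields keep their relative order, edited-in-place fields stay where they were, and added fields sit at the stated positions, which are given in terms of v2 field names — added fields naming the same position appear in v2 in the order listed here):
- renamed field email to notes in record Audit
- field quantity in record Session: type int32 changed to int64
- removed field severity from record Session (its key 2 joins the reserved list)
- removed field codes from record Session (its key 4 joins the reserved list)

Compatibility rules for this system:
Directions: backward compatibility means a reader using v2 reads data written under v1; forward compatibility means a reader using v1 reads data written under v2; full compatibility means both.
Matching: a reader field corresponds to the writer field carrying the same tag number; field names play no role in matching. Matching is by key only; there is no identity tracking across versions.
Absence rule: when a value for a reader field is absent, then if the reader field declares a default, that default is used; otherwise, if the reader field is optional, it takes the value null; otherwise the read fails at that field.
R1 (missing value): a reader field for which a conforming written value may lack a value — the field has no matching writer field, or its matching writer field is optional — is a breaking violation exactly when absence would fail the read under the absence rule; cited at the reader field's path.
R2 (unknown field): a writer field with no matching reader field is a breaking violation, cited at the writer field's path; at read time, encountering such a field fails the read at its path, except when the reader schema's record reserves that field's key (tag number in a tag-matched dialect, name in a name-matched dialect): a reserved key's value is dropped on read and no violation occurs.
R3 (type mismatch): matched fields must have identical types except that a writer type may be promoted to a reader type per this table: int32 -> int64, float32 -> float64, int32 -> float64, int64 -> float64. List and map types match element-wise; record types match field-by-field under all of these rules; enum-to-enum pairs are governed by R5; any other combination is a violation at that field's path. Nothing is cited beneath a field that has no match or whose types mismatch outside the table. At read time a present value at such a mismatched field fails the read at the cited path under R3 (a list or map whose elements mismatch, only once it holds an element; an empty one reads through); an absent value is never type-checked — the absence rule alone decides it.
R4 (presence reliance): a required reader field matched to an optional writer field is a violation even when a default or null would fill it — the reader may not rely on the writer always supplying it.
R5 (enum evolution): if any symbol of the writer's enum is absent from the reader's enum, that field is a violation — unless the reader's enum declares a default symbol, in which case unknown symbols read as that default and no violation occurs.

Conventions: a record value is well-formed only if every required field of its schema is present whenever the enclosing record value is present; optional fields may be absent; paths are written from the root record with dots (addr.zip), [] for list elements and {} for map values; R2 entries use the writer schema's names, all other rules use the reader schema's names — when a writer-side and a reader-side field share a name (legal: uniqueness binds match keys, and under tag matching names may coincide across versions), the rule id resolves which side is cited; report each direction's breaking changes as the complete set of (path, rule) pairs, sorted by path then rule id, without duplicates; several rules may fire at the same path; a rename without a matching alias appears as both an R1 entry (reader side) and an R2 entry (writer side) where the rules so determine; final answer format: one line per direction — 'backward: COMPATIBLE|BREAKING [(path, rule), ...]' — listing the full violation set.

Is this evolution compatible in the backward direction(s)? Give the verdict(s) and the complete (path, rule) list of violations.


in Session below, arrows point writer -> reader
backward analysis of Session with v2 as reader and v1 as writer:
  contact: paired with writer contact (Audit -> Audit; writer optional)
  quantity: paired with writer quantity (int32 -> int64; writer required)
  seq: paired with writer seq (int32 -> int32; writer optional)
  score: paired with writer score (float64 -> float64; writer required)
  severity (writer side), unknown to reader
  codes (writer side), unknown to reader
  contact.notes: paired with writer contact.email (string -> string; writer required)
  contact.archived: paired with writer contact.archived (bool -> bool; writer optional)
  contact.checksum: paired with writer contact.checksum (bytes -> bytes; writer optional)
  contact.signature: paired with writer contact.signature (bytes -> bytes; writer required)
  => backward verdict for Session: COMPATIBLE, no violations
diffs on Session not affecting the asked answer:
  renamed field email to notes in record Audit -> inert for the asked Session verdict: nothing fires
  field quantity in record Session: type int32 changed to int64 -> matters only for Session's forward compatibility — outside the asked direction
  removed field severity from record Session (its key 2 joins the reserved list) -> inert for the asked Session verdict: nothing fires
  removed field codes from record Session (its key 4 joins the reserved list) -> matters only for Session's forward compatibility — outside the asked direction

backward: COMPATIBLE []


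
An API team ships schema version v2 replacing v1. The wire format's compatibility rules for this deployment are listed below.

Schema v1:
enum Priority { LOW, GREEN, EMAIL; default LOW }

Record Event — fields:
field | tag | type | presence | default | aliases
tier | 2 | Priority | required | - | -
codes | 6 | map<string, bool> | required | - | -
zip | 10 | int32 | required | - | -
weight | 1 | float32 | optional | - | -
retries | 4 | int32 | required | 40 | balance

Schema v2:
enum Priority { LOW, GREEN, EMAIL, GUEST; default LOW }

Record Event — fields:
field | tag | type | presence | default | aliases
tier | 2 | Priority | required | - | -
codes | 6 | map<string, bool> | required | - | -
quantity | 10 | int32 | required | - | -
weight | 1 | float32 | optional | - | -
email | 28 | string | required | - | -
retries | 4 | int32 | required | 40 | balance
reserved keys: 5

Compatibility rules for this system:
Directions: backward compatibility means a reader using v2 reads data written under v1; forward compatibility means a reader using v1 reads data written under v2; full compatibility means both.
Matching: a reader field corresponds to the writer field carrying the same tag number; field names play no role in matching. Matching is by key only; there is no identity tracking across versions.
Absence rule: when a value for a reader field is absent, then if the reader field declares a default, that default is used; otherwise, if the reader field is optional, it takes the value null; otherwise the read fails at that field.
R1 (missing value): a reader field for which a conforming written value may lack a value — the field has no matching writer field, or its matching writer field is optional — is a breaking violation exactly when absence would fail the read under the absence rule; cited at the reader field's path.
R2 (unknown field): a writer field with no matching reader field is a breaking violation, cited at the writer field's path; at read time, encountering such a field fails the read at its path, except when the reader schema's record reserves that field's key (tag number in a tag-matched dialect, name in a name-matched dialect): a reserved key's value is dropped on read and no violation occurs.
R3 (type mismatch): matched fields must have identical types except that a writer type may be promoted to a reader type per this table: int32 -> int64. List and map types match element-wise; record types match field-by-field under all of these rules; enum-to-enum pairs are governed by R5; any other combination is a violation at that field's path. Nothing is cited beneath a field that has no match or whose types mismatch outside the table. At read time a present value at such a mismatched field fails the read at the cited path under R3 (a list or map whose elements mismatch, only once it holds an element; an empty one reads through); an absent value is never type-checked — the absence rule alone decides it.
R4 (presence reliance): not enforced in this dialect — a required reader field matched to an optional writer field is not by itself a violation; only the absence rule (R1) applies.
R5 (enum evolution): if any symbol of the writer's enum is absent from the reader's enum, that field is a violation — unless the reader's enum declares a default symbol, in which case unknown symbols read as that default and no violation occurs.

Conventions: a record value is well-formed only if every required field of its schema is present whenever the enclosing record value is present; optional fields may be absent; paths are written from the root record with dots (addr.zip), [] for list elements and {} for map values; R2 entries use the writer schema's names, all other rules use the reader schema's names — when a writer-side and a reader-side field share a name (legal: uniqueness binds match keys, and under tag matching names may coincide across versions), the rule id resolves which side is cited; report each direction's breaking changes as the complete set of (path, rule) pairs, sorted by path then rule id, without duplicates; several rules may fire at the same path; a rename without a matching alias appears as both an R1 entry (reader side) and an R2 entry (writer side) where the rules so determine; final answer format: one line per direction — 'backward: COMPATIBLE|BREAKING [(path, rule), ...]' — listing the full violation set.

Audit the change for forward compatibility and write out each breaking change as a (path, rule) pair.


forward: BREAKING [(email, R2)]

each type pair in Event: writer, then reader
forward analysis of Event with v1 as reader and v2 as writer:
  tier <- tier (Priority -> Priority, writer required)
  codes <- codes (map<string, bool> -> map<string, bool>, writer required)
  zip <- quantity (int32 -> int32, writer required)
  weight <- weight (float32 -> float32, writer optional)
  retries <- retries (int32 -> int32, writer required)
  leftover writer field: email
  violation R2 at email
  => 1 violation(s): forward is BREAKING for Event
diffs on Event not affecting the asked answer:
  enum Priority (field tier in record Event): symbol GUEST added -> triggers nothing under Event's printed rules — same verdict
  renamed field zip to quantity in record Event -> triggers nothing under Event's printed rules — same verdict


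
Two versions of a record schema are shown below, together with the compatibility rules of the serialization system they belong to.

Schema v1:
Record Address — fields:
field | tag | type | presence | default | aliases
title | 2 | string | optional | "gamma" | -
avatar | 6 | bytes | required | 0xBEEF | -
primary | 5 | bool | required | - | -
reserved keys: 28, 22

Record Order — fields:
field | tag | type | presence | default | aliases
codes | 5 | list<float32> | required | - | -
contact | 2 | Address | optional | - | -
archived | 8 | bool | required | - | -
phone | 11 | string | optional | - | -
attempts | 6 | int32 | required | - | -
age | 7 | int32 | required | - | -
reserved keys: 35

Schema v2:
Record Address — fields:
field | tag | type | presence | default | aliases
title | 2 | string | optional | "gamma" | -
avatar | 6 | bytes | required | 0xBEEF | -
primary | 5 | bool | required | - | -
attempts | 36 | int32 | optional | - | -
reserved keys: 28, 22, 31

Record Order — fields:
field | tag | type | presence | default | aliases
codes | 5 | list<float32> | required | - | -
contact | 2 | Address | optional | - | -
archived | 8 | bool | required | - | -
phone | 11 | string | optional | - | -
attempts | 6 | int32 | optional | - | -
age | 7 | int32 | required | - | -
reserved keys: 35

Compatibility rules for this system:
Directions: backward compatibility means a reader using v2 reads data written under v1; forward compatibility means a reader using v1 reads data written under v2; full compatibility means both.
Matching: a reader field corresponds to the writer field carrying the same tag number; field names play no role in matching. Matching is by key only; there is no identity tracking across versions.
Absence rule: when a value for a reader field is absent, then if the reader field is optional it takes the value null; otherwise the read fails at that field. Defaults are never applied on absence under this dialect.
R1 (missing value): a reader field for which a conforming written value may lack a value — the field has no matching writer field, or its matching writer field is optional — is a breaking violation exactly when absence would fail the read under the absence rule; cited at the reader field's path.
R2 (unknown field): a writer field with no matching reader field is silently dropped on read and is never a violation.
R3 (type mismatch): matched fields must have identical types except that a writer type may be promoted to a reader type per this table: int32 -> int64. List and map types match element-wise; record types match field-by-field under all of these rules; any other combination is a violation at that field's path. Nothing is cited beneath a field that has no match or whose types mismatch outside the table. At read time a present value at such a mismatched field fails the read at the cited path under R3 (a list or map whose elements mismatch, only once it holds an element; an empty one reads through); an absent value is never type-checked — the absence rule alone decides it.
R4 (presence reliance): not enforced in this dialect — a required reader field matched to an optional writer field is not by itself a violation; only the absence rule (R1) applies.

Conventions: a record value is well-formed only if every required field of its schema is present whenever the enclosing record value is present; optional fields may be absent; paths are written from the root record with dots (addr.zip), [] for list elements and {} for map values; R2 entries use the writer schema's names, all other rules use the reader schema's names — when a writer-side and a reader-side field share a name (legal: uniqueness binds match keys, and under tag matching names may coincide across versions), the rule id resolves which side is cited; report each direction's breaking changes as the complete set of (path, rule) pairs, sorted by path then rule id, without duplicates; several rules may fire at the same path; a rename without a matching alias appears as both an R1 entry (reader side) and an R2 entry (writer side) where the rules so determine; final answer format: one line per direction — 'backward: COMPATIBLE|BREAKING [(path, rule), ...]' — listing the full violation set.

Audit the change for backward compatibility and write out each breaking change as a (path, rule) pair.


arrows below run writer -> reader for Order
backward for Order (reader v2, writer v1):
  codes <- codes (list<float32> -> list<float32>, writer required)
  contact <- contact (Address -> Address, writer optional)
  archived <- archived (bool -> bool, writer required)
  phone <- phone (string -> string, writer optional)
  attempts <- attempts (int32 -> int32, writer required)
  age <- age (int32 -> int32, writer required)
  contact.title <- contact.title (string -> string, writer optional)
  contact.avatar <- contact.avatar (bytes -> bytes, writer required)
  contact.primary <- contact.primary (bool -> bool, writer required)
  contact.attempts: no writer-side match
  => backward verdict for Order: COMPATIBLE, no violations
remaining Order differences; none change what is asked:
  added field attempts to record Address: optional int32, tag 36 (in v2 it sits last) -> inert for the asked Order verdict: nothing fires
  field attempts in record Order: required changed to optional -> its effect on Order is confined to the forward direction, not asked

backward: COMPATIBLE []


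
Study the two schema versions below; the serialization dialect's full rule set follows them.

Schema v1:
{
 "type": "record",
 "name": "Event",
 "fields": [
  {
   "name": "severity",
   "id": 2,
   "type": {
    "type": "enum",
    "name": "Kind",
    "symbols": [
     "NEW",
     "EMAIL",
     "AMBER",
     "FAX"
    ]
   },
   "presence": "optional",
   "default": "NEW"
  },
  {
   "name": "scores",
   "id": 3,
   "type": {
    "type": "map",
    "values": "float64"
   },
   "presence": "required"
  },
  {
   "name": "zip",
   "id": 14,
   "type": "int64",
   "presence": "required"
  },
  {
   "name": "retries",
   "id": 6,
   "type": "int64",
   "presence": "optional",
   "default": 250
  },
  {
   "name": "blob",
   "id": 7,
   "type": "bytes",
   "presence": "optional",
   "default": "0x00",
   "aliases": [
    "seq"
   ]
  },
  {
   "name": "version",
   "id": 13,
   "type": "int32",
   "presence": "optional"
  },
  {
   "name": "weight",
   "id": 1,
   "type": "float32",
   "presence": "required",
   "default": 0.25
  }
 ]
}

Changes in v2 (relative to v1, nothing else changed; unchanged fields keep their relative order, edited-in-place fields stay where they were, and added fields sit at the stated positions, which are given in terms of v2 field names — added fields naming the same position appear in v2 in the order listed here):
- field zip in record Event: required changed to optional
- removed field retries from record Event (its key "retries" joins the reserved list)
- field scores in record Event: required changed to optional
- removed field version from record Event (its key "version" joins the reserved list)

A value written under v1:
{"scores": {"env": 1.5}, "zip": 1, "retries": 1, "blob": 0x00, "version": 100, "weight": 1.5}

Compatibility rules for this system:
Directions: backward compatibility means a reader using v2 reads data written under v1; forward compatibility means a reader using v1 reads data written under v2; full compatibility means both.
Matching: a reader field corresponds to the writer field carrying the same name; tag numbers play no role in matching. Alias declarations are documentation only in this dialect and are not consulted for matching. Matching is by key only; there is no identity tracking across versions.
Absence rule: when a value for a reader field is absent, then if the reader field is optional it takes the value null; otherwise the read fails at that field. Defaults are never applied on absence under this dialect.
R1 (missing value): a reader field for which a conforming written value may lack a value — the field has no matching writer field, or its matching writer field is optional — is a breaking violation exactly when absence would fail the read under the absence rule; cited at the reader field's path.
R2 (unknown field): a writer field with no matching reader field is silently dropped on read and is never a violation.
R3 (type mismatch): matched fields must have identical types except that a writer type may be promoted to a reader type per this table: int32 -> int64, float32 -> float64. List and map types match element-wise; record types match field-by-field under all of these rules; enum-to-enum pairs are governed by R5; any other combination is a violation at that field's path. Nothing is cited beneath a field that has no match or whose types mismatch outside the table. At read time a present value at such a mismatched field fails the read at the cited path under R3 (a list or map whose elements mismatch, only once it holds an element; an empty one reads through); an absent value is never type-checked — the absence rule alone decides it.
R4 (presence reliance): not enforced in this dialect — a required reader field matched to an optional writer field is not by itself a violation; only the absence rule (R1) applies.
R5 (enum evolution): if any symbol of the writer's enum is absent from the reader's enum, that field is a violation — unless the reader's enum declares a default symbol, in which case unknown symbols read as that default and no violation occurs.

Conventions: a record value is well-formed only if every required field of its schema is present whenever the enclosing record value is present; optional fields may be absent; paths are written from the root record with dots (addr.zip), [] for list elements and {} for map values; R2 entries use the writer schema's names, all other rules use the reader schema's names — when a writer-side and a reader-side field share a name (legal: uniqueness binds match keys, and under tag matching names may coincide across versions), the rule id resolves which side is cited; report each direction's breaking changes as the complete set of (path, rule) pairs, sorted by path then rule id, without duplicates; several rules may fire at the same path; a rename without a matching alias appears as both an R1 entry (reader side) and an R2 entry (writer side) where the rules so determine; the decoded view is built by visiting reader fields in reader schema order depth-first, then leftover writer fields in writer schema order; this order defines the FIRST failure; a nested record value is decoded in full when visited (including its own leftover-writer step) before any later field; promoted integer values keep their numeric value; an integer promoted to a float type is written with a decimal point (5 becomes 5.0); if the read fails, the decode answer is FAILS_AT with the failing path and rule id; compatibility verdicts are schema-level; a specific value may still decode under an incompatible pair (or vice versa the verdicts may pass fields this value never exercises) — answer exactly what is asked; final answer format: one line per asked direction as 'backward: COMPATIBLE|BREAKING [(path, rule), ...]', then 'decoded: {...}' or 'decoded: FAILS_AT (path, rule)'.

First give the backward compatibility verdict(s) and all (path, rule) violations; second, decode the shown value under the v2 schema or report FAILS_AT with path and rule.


backward: COMPATIBLE []; decoded: {"severity": null, "scores": {"env": 1.5}, "zip": 1, "blob": 0x00, "weight": 1.5}

arrows below run writer -> reader for Event
backward pass over Event, reader schema v2, writer schema v1:
  severity: paired with writer severity (Kind -> Kind; writer optional)
  scores: paired with writer scores (map<string, float64> -> map<string, float64>; writer required)
  zip: paired with writer zip (int64 -> int64; writer required)
  blob: paired with writer blob (bytes -> bytes; writer optional)
  weight: paired with writer weight (float32 -> float32; writer required)
  leftover writer field: retries
  leftover writer field: version
  => backward: COMPATIBLE
migrating the Event value to v2:
  severity := null (absent, optional -> null)
  scores := {"env": 1.5}
  zip := 1
  blob := 0x00
  weight := 1.5
  writer retries: unknown -> dropped
  writer version: unknown -> dropped
  => decoded: {"severity": null, "scores": {"env": 1.5}, "zip": 1, "blob": 0x00, "weight": 1.5}
remaining Event differences; none change what is asked:
  field zip in record Event: required changed to optional -> matters only for Event's forward compatibility — outside the asked direction
  field scores in record Event: required changed to optional -> matters only for Event's forward compatibility — outside the asked direction
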